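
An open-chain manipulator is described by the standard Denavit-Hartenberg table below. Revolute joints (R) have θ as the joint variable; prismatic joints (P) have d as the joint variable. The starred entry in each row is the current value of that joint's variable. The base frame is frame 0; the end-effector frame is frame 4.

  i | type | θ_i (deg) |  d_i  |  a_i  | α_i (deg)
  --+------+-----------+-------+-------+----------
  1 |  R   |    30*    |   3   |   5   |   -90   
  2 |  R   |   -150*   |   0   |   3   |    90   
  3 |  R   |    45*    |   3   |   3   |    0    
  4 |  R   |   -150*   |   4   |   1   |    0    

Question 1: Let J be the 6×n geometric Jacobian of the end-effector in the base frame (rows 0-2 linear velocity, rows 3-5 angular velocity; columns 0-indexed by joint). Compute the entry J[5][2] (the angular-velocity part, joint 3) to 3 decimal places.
-0.866

axis z_2 = (-0.4330,-0.2500,-0.8660); lever o_n−o_2 = (-5.0057,-1.5559,-5.1309)
cross product → J_v[:, 2] = (-0.0647,2.1133,-0.5777)
J_ω[:, 2] = z_2
entry J[5][2] = -0.8660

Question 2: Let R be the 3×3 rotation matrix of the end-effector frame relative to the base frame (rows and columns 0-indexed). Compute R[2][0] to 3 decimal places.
End-effector x-axis (col 0 of R) = (0.6771,-0.7244,-0.1294)
R[2][0] = -0.1294

-0.129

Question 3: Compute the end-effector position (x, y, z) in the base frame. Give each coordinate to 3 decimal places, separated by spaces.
after link 1: o_1 = (4.3301, 2.5000, 3.0000)
after link 2: o_2 = (2.0801, 1.2010, 4.5000)
after link 3: o_3 = (-1.8706, 1.3695, 2.9626)
after link 4: o_4 = (-2.9255, -0.3549, -0.6309)

-2.926 -0.355 -0.631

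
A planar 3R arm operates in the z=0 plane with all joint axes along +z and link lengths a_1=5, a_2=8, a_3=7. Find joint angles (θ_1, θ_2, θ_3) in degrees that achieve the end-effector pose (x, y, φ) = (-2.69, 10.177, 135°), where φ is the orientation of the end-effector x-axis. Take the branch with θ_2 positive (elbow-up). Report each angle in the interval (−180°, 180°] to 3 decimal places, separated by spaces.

wrist centre = target − a_3·(cos φ, sin φ) = (2.2597, 5.2273)
cos θ_2 = (32.4306−5²−8²)/(2·5·8) = -0.7071; θ_2 = 135.0008° (elbow-up)
β = atan2(5.2273,2.2597) = 66.6211°; ψ = atan2(5.6568,-0.6569) = 96.6243°
θ_1 = β − ψ = -30.0031°
θ_3 = φ − θ_1 − θ_2 = 30.0023° (wrapped to (-180°,180°])

-30.003 135.001 30.002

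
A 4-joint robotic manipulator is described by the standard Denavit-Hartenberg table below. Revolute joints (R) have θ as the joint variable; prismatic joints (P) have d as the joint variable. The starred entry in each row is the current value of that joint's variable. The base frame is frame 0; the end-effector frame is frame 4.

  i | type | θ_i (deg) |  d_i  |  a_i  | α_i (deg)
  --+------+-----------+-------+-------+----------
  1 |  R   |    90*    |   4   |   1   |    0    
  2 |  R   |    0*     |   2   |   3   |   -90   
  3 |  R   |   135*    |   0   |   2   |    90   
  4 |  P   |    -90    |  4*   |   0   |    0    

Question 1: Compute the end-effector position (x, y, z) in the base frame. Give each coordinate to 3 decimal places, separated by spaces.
after link 1: o_1 = (0.0000, 1.0000, 4.0000)
after link 2: o_2 = (0.0000, 4.0000, 6.0000)
after link 3: o_3 = (0.0000, 2.5858, 4.5858)
after link 4: o_4 = (-0.0000, 5.4142, 1.7574)

-0.000 5.414 1.757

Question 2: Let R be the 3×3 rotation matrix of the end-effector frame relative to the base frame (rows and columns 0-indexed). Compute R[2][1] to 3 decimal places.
-0.707

End-effector y-axis (col 1 of R) = (-0.0000,-0.7071,-0.7071)
R[2][1] = -0.7071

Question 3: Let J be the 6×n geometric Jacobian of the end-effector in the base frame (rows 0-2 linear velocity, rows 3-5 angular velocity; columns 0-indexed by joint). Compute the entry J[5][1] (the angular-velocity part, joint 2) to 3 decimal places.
1.000

axis z_1 = (0.0000,0.0000,1.0000); lever o_n−o_1 = (-0.0000,4.4142,-2.2426)
cross product → J_v[:, 1] = (-4.4142,-0.0000,0.0000)
J_ω[:, 1] = z_1
entry J[5][1] = 1.0000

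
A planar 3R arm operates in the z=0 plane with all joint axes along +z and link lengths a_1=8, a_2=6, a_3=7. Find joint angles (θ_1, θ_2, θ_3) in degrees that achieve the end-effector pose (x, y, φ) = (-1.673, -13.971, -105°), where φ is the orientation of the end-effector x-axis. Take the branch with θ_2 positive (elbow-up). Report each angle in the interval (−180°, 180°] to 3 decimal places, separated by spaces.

wrist centre = target − a_3·(cos φ, sin φ) = (0.1387, -7.2095)
cos θ_2 = (51.9964−8²−6²)/(2·8·6) = -0.5000; θ_2 = 120.0025° (elbow-up)
β = atan2(-7.2095,0.1387) = -88.8976°; ψ = atan2(5.1960,4.9998) = 46.1027°
θ_1 = β − ψ = -135.0003°
θ_3 = φ − θ_1 − θ_2 = -90.0022° (wrapped to (-180°,180°])

-135.000 120.002 -90.002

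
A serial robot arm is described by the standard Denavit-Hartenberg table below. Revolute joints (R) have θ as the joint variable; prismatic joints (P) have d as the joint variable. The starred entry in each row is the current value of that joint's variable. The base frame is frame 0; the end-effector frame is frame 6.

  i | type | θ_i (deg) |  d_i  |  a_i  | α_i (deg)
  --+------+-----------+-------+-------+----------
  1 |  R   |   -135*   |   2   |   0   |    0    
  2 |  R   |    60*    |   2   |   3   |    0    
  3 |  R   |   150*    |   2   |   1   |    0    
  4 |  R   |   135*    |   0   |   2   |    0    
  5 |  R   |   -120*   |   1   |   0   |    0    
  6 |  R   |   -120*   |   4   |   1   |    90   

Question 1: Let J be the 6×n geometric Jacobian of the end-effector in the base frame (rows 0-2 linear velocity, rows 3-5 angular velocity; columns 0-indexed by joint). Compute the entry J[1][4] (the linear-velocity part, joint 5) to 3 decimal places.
0.866

axis z_4 = (0.0000,0.0000,1.0000); lever o_n−o_4 = (0.8660,-0.5000,5.0000)
cross product → J_v[:, 4] = (0.5000,0.8660,-0.0000)
J_ω[:, 4] = z_4
entry J[1][4] = 0.8660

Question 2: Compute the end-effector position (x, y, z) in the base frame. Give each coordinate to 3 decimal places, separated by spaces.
after link 1: o_1 = (0.0000, 0.0000, 2.0000)
after link 2: o_2 = (0.7765, -2.8978, 4.0000)
after link 3: o_3 = (1.0353, -1.9319, 6.0000)
after link 4: o_4 = (-0.6968, -2.9319, 6.0000)
after link 5: o_5 = (-0.6968, -2.9319, 7.0000)
after link 6: o_6 = (0.1693, -3.4319, 11.0000)

0.169 -3.432 11.000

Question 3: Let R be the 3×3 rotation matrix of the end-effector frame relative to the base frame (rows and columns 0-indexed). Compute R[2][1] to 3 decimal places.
End-effector y-axis (col 1 of R) = (0.0000,0.0000,1.0000)
R[2][1] = 1.0000

1.000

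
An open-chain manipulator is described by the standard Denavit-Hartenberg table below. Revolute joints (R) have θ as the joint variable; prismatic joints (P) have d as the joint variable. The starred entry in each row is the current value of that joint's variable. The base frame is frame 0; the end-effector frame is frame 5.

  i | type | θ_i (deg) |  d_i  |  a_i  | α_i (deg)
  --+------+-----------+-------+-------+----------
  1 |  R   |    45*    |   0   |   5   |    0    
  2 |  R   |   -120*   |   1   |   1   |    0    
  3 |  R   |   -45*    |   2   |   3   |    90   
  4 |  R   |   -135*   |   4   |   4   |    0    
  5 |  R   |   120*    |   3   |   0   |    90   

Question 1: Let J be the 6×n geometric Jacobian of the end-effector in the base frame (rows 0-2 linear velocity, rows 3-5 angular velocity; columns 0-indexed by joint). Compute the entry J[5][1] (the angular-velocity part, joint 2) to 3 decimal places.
1.000

axis z_1 = (0.0000,0.0000,1.0000); lever o_n−o_1 = (-5.8891,2.3855,0.1716)
cross product → J_v[:, 1] = (-2.3855,-5.8891,0.0000)
J_ω[:, 1] = z_1
entry J[5][1] = 1.0000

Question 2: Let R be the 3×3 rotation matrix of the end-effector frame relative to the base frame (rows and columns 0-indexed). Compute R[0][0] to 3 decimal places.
End-effector x-axis (col 0 of R) = (-0.4830,-0.8365,-0.2588)
R[0][0] = -0.4830

-0.483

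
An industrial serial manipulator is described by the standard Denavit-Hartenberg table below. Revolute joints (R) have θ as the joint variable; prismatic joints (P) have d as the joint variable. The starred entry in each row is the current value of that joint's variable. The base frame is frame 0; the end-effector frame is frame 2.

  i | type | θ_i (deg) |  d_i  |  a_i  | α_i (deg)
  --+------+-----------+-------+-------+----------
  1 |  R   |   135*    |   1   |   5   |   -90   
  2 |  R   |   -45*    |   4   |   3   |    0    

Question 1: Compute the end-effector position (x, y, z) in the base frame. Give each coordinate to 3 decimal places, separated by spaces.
-7.864 2.207 3.121

after link 1: o_1 = (-3.5355, 3.5355, 1.0000)
after link 2: o_2 = (-7.8640, 2.2071, 3.1213)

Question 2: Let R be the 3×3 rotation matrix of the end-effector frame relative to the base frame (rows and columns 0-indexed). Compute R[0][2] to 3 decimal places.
-0.707

End-effector z-axis (col 2 of R) = (-0.7071,-0.7071,0.0000)
R[0][2] = -0.7071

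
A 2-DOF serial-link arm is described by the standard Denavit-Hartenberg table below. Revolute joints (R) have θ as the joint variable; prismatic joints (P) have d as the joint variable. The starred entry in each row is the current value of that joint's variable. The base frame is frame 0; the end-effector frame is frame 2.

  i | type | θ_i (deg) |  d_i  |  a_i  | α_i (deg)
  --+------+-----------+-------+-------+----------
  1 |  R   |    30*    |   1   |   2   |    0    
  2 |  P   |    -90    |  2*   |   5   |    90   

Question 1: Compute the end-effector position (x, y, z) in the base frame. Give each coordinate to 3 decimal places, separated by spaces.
after link 1: o_1 = (1.7321, 1.0000, 1.0000)
after link 2: o_2 = (4.2321, -3.3301, 3.0000)

4.232 -3.330 3.000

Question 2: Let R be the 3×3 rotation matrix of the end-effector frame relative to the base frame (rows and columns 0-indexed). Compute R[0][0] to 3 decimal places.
0.500

End-effector x-axis (col 0 of R) = (0.5000,-0.8660,0.0000)
R[0][0] = 0.5000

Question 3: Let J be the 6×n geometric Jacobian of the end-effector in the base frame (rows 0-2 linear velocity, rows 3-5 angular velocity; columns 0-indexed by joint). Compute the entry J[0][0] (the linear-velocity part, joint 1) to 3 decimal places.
3.330

axis z_0 = ẑ; lever o_n−o_0 = (4.2321,-3.3301,3.0000)
cross product → J_v[:, 0] = (3.3301,4.2321,-0.0000)
J_ω[:, 0] = z_0
entry J[0][0] = 3.3301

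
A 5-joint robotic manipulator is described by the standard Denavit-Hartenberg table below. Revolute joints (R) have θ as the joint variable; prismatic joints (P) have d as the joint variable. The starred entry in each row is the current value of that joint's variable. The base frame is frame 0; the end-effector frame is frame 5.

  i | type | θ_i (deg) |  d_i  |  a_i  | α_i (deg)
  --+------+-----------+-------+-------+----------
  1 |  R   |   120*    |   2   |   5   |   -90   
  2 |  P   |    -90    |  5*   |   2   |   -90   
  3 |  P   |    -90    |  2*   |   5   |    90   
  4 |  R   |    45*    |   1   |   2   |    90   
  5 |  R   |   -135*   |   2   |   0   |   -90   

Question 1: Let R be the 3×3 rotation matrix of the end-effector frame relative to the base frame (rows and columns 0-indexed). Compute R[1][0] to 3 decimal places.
-0.183

End-effector x-axis (col 0 of R) = (0.6830,-0.1830,0.7071)
R[1][0] = -0.1830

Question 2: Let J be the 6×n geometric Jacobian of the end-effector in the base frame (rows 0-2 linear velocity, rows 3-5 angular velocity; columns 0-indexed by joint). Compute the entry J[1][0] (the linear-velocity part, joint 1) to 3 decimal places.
axis z_0 = ẑ; lever o_n−o_0 = (-14.6097,-0.3520,3.0000)
cross product → J_v[:, 0] = (0.3520,-14.6097,0.0000)
J_ω[:, 0] = z_0
entry J[1][0] = -14.6097

-14.610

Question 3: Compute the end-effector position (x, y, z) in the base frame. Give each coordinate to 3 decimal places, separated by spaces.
-14.610 -0.352 3.000

after link 1: o_1 = (-2.5000, 4.3301, 2.0000)
after link 2: o_2 = (-6.8301, 1.8301, 4.0000)
after link 3: o_3 = (-12.1603, 1.0622, 4.0000)
after link 4: o_4 = (-14.0921, 1.5798, 3.0000)
after link 5: o_5 = (-14.6097, -0.3520, 3.0000)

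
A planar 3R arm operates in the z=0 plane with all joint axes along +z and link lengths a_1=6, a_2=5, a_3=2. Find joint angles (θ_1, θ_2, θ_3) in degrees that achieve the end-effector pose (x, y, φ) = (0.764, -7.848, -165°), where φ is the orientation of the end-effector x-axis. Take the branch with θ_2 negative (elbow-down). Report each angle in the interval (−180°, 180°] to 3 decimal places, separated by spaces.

-30.003 -89.998 -44.998

wrist centre = target − a_3·(cos φ, sin φ) = (2.6959, -7.3304)
cos θ_2 = (61.0018−6²−5²)/(2·6·5) = 0.0000; θ_2 = -89.9983° (elbow-down)
β = atan2(-7.3304,2.6959) = -69.8082°; ψ = atan2(-5.0000,6.0002) = -39.8049°
θ_1 = β − ψ = -30.0034°
θ_3 = φ − θ_1 − θ_2 = -44.9984° (wrapped to (-180°,180°])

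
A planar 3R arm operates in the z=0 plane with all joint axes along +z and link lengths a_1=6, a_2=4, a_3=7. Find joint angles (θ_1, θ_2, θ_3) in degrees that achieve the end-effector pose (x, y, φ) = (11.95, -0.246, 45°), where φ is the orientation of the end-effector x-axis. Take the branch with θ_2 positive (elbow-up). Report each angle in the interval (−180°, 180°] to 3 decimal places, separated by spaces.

-59.997 60.001 44.996

wrist centre = target − a_3·(cos φ, sin φ) = (7.0003, -5.1957)
cos θ_2 = (75.9993−6²−4²)/(2·6·4) = 0.5000; θ_2 = 60.0009° (elbow-up)
β = atan2(-5.1957,7.0003) = -36.5836°; ψ = atan2(3.4641,7.9999) = 23.4136°
θ_1 = β − ψ = -59.9972°
θ_3 = φ − θ_1 − θ_2 = 44.9963° (wrapped to (-180°,180°])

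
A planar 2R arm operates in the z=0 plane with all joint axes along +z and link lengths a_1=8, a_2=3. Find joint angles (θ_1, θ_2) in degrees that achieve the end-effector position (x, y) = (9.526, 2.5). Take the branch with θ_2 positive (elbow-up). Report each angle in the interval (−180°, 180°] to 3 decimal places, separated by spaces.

cos θ_2 = (96.9947−8²−3²)/(2·8·3) = 0.4999; θ_2 = 60.0073° (elbow-up)
β = atan2(2.5000,9.5260) = 14.7051°; ψ = atan2(2.5983,9.4997) = 15.2969°
θ_1 = β − ψ = -0.5919°

-0.592 60.007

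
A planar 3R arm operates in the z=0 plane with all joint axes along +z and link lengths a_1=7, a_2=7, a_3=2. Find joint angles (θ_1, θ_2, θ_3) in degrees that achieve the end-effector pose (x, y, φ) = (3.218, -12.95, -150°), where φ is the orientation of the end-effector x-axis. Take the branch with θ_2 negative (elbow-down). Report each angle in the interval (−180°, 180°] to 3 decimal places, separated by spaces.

wrist centre = target − a_3·(cos φ, sin φ) = (4.9501, -11.9500)
cos θ_2 = (167.3055−7²−7²)/(2·7·7) = 0.7072; θ_2 = -44.9925° (elbow-down)
β = atan2(-11.9500,4.9501) = -67.4992°; ψ = atan2(-4.9491,11.9504) = -22.4963°
θ_1 = β − ψ = -45.0029°
θ_3 = φ − θ_1 − θ_2 = -60.0046° (wrapped to (-180°,180°])

-45.003 -44.993 -60.005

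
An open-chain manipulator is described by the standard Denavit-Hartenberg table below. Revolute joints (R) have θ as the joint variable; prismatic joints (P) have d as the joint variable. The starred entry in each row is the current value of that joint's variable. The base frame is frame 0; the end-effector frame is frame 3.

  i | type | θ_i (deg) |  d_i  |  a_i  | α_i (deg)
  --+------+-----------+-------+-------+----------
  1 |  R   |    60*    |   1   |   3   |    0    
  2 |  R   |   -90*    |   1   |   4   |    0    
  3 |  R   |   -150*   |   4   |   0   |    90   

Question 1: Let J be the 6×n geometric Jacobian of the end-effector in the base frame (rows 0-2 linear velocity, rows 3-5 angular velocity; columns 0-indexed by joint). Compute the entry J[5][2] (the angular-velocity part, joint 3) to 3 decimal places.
axis z_2 = (0.0000,0.0000,1.0000); lever o_n−o_2 = (0.0000,0.0000,4.0000)
cross product → J_v[:, 2] = (0.0000,0.0000,0.0000)
J_ω[:, 2] = z_2
entry J[5][2] = 1.0000

1.000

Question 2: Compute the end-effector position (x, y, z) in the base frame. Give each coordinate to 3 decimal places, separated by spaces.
4.964 0.598 6.000

after link 1: o_1 = (1.5000, 2.5981, 1.0000)
after link 2: o_2 = (4.9641, 0.5981, 2.0000)
after link 3: o_3 = (4.9641, 0.5981, 6.0000)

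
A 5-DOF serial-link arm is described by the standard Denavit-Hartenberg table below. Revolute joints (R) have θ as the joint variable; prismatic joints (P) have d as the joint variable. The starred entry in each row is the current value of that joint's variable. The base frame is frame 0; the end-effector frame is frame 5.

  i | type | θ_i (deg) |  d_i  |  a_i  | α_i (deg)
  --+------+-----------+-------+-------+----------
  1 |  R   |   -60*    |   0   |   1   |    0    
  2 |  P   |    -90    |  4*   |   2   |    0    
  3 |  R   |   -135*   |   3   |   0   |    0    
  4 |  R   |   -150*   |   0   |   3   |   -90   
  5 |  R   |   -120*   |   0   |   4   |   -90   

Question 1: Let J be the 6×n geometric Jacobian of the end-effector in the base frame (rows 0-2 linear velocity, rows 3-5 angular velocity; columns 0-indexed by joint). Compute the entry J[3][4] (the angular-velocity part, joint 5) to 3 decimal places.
0.966

axis z_4 = (0.9659,0.2588,0.0000); lever o_n−o_4 = (-0.5176,1.9319,3.4641)
cross product → J_v[:, 4] = (0.8966,-3.3461,2.0000)
J_ω[:, 4] = z_4
entry J[3][4] = 0.9659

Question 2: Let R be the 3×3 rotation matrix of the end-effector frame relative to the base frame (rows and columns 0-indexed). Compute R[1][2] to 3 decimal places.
-0.837

End-effector z-axis (col 2 of R) = (0.2241,-0.8365,0.5000)
R[1][2] = -0.8365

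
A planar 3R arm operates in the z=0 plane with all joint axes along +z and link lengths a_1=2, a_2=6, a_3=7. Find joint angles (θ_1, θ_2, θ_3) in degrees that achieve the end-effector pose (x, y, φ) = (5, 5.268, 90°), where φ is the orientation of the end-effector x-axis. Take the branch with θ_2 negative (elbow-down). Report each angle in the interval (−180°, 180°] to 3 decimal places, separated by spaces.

81.788 -120.000 128.213

wrist centre = target − a_3·(cos φ, sin φ) = (5.0000, -1.7320)
cos θ_2 = (27.9998−2²−6²)/(2·2·6) = -0.5000; θ_2 = -120.0005° (elbow-down)
β = atan2(-1.7320,5.0000) = -19.1061°; ψ = atan2(-5.1961,-1.0000) = -100.8939°
θ_1 = β − ψ = 81.7878°
θ_3 = φ − θ_1 − θ_2 = 128.2127° (wrapped to (-180°,180°])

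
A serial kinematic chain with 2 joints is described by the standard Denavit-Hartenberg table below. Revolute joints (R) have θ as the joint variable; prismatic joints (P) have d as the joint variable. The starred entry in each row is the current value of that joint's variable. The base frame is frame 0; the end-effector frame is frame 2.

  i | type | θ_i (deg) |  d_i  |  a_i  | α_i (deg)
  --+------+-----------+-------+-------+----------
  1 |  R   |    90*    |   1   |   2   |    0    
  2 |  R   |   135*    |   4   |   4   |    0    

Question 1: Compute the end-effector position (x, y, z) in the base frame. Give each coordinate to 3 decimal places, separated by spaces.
after link 1: o_1 = (0.0000, 2.0000, 1.0000)
after link 2: o_2 = (-2.8284, -0.8284, 5.0000)

-2.828 -0.828 5.000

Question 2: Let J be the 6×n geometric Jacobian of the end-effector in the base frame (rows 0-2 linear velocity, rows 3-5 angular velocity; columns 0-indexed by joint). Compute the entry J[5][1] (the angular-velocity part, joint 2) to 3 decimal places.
1.000

axis z_1 = (0.0000,0.0000,1.0000); lever o_n−o_1 = (-2.8284,-2.8284,4.0000)
cross product → J_v[:, 1] = (2.8284,-2.8284,0.0000)
J_ω[:, 1] = z_1
entry J[5][1] = 1.0000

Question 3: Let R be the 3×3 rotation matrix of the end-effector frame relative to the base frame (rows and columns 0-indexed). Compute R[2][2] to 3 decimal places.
End-effector z-axis (col 2 of R) = (0.0000,0.0000,1.0000)
R[2][2] = 1.0000

1.000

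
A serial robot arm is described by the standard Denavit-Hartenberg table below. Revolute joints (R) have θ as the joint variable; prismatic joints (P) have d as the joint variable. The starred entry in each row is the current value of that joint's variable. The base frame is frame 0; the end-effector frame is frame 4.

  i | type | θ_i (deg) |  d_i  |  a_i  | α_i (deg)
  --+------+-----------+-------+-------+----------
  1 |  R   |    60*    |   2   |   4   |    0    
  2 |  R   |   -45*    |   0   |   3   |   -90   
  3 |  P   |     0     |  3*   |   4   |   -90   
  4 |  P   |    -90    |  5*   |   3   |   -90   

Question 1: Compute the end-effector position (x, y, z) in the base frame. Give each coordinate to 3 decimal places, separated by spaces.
after link 1: o_1 = (2.0000, 3.4641, 2.0000)
after link 2: o_2 = (4.8978, 4.2406, 2.0000)
after link 3: o_3 = (7.9850, 8.1736, 2.0000)
after link 4: o_4 = (7.2086, 11.0714, -3.0000)

7.209 11.071 -3.000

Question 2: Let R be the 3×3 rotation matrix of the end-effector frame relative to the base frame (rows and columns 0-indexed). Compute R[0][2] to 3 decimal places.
End-effector z-axis (col 2 of R) = (0.9659,0.2588,-0.0000)
R[0][2] = 0.9659

0.966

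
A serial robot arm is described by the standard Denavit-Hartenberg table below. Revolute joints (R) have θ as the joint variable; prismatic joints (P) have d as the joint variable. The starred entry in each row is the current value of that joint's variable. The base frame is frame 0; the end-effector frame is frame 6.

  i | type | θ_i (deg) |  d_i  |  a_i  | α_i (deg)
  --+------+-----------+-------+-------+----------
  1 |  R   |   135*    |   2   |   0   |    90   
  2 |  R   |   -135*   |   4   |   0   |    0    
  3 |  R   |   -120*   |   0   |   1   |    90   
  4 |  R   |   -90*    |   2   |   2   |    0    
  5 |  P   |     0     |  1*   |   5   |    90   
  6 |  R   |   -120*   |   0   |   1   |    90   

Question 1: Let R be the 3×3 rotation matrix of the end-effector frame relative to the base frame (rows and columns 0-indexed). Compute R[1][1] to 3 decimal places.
0.183

End-effector y-axis (col 1 of R) = (-0.1830,0.1830,-0.9659)
R[1][1] = 0.1830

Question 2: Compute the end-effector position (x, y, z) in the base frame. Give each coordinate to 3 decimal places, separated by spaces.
after link 1: o_1 = (0.0000, 0.0000, 2.0000)
after link 2: o_2 = (2.8284, 2.8284, 2.0000)
after link 3: o_3 = (3.0114, 2.6454, 2.9659)
after link 4: o_4 = (0.2312, 2.5972, 3.4836)
after link 5: o_5 = (-3.9873, -0.2553, 3.7424)
after link 6: o_6 = (-3.0423, -0.4932, 3.5182)

-3.042 -0.493 3.518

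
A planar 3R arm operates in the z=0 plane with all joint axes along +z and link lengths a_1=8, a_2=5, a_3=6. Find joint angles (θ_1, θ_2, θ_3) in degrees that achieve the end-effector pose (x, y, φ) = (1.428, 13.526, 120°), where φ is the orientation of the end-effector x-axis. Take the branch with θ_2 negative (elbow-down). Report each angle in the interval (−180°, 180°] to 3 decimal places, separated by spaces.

wrist centre = target − a_3·(cos φ, sin φ) = (4.4280, 8.3298)
cos θ_2 = (88.9935−8²−5²)/(2·8·5) = -0.0001; θ_2 = -90.0046° (elbow-down)
β = atan2(8.3298,4.4280) = 62.0057°; ψ = atan2(-5.0000,7.9996) = -32.0067°
θ_1 = β − ψ = 94.0124°
θ_3 = φ − θ_1 − θ_2 = 115.9923° (wrapped to (-180°,180°])

94.012 -90.005 115.992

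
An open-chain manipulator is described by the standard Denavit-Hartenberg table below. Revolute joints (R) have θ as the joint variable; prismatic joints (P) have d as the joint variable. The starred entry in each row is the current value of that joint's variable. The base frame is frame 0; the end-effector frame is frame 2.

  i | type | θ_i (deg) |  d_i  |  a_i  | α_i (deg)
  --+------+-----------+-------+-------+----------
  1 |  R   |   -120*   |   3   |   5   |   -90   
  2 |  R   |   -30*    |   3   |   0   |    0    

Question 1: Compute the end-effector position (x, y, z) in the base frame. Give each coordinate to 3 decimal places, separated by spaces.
0.098 -5.830 3.000

after link 1: o_1 = (-2.5000, -4.3301, 3.0000)
after link 2: o_2 = (0.0981, -5.8301, 3.0000)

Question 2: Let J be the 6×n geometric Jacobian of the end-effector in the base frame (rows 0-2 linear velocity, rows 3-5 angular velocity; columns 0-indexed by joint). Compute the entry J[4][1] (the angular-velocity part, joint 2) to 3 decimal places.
axis z_1 = (0.8660,-0.5000,0.0000); lever o_n−o_1 = (2.5981,-1.5000,0.0000)
cross product → J_v[:, 1] = (0.0000,0.0000,0.0000)
J_ω[:, 1] = z_1
entry J[4][1] = -0.5000

-0.500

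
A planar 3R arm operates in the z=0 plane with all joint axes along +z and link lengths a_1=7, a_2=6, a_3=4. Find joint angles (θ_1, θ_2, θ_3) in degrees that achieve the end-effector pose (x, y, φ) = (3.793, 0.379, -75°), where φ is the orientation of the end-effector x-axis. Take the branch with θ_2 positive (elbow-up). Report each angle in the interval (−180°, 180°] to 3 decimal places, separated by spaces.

wrist centre = target − a_3·(cos φ, sin φ) = (2.7577, 4.2427)
cos θ_2 = (25.6056−7²−6²)/(2·7·6) = -0.7071; θ_2 = 134.9975° (elbow-up)
β = atan2(4.2427,2.7577) = 56.9764°; ψ = atan2(4.2428,2.7575) = 56.9789°
θ_1 = β − ψ = -0.0025°
θ_3 = φ − θ_1 − θ_2 = 150.0049° (wrapped to (-180°,180°])

-0.002 134.998 150.005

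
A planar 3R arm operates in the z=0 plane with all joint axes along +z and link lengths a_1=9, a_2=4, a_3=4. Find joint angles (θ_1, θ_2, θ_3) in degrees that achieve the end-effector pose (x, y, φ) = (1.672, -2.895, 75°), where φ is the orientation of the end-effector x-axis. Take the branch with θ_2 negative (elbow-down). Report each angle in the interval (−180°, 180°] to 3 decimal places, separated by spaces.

-59.997 -135.003 -90.000

wrist centre = target − a_3·(cos φ, sin φ) = (0.6367, -6.7587)
cos θ_2 = (46.0855−9²−4²)/(2·9·4) = -0.7071; θ_2 = -135.0032° (elbow-down)
β = atan2(-6.7587,0.6367) = -84.6182°; ψ = atan2(-2.8283,6.1714) = -24.6213°
θ_1 = β − ψ = -59.9969°
θ_3 = φ − θ_1 − θ_2 = -90.0000° (wrapped to (-180°,180°])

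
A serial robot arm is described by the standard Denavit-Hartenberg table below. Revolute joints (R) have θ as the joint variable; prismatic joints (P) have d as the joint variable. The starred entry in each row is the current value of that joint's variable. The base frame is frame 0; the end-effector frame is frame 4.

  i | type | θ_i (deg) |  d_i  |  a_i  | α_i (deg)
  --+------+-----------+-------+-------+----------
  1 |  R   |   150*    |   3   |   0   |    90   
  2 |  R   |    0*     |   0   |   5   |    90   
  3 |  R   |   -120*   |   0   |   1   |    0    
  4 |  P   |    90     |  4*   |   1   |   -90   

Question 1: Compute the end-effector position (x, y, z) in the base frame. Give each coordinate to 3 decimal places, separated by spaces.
after link 1: o_1 = (0.0000, 0.0000, 3.0000)
after link 2: o_2 = (-4.3301, 2.5000, 3.0000)
after link 3: o_3 = (-4.3301, 1.5000, 3.0000)
after link 4: o_4 = (-5.3301, 1.5000, -1.0000)

-5.330 1.500 -1.000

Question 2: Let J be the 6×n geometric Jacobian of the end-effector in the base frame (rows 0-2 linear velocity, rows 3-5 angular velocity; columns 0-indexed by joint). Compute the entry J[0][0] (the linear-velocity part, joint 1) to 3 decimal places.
axis z_0 = ẑ; lever o_n−o_0 = (-5.3301,1.5000,-1.0000)
cross product → J_v[:, 0] = (-1.5000,-5.3301,0.0000)
J_ω[:, 0] = z_0
entry J[0][0] = -1.5000

-1.500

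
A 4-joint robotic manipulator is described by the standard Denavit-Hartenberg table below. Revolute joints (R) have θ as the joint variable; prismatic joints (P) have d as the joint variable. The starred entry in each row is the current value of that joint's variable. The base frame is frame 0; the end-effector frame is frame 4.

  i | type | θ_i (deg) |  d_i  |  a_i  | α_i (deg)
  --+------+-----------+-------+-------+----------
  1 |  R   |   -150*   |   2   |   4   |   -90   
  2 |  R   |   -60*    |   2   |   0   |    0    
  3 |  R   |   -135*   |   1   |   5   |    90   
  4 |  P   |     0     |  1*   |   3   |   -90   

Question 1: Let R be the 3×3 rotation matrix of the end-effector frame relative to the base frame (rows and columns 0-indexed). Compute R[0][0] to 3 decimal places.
0.837

End-effector x-axis (col 0 of R) = (0.8365,0.4830,-0.2588)
R[0][0] = 0.8365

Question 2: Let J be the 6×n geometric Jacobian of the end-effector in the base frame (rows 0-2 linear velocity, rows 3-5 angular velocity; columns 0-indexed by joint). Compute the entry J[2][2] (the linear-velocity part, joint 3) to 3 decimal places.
axis z_2 = (0.5000,-0.8660,0.0000); lever o_n−o_2 = (6.9680,2.8683,-3.0365)
cross product → J_v[:, 2] = (2.6297,1.5182,7.4686)
J_ω[:, 2] = z_2
entry J[2][2] = 7.4686

7.469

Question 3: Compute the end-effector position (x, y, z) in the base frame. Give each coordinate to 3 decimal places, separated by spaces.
after link 1: o_1 = (-3.4641, -2.0000, 2.0000)
after link 2: o_2 = (-2.4641, -3.7321, 2.0000)
after link 3: o_3 = (2.2185, -2.1833, 0.7059)
after link 4: o_4 = (4.5039, -0.8638, -1.0365)

4.504 -0.864 -1.036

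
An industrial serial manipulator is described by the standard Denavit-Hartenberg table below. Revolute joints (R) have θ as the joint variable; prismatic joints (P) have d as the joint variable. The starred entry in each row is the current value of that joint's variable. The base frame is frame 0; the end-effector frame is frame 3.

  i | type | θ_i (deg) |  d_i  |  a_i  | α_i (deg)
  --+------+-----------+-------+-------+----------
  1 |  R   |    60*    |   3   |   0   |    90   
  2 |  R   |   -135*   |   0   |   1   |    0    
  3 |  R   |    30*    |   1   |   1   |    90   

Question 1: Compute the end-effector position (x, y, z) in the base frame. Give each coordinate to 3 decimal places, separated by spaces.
0.383 -1.337 1.327

after link 1: o_1 = (0.0000, 0.0000, 3.0000)
after link 2: o_2 = (-0.3536, -0.6124, 2.2929)
after link 3: o_3 = (0.3831, -1.3365, 1.3270)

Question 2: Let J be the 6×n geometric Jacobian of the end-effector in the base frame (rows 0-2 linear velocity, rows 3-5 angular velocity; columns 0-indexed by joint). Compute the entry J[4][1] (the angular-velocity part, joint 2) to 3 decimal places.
-0.500

axis z_1 = (0.8660,-0.5000,0.0000); lever o_n−o_1 = (0.3831,-1.3365,-1.6730)
cross product → J_v[:, 1] = (0.8365,1.4489,-0.9659)
J_ω[:, 1] = z_1
entry J[4][1] = -0.5000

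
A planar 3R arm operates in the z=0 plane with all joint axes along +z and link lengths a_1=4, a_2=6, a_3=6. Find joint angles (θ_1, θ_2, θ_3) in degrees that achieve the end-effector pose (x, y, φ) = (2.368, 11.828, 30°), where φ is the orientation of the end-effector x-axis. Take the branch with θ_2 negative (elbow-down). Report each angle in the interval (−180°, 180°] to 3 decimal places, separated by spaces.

135.009 -45.015 -59.993

wrist centre = target − a_3·(cos φ, sin φ) = (-2.8282, 8.8280)
cos θ_2 = (85.9320−4²−6²)/(2·4·6) = 0.7069; θ_2 = -45.0154° (elbow-down)
β = atan2(8.8280,-2.8282) = 107.7635°; ψ = atan2(-4.2438,8.2415) = -27.2452°
θ_1 = β − ψ = 135.0087°
θ_3 = φ − θ_1 − θ_2 = -59.9933° (wrapped to (-180°,180°])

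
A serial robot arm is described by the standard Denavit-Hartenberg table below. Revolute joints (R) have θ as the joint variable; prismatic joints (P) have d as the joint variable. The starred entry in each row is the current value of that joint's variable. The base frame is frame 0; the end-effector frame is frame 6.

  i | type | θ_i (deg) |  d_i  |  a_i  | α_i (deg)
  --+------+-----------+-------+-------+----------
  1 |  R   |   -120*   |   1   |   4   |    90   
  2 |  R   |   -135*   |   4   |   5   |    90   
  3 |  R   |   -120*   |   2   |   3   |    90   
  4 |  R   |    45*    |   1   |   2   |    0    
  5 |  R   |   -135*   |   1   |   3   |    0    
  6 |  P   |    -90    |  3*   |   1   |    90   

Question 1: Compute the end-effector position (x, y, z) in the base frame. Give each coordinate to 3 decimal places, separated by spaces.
after link 1: o_1 = (-2.0000, -3.4641, 1.0000)
after link 2: o_2 = (-3.6963, 1.5978, -2.5355)
after link 3: o_3 = (-1.2696, 0.6049, -0.0607)
after link 4: o_4 = (-0.6981, 0.1452, 2.0517)
after link 5: o_5 = (-2.4980, -1.9722, 0.5428)
after link 6: o_6 = (-5.2888, -2.0740, 2.0263)

-5.289 -2.074 2.026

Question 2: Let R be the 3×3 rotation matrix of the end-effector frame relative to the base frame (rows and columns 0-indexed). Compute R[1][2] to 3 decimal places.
End-effector z-axis (col 2 of R) = (0.3536,0.6124,0.7071)
R[1][2] = 0.6124

0.612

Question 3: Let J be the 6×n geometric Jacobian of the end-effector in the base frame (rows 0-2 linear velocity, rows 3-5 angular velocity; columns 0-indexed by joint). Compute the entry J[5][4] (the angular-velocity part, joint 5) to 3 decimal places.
axis z_4 = (-0.7392,-0.2803,0.6124); lever o_n−o_4 = (-4.5907,-2.2192,-0.0254)
cross product → J_v[:, 4] = (1.3661,-2.8300,0.3536)
J_ω[:, 4] = z_4
entry J[5][4] = 0.6124

0.612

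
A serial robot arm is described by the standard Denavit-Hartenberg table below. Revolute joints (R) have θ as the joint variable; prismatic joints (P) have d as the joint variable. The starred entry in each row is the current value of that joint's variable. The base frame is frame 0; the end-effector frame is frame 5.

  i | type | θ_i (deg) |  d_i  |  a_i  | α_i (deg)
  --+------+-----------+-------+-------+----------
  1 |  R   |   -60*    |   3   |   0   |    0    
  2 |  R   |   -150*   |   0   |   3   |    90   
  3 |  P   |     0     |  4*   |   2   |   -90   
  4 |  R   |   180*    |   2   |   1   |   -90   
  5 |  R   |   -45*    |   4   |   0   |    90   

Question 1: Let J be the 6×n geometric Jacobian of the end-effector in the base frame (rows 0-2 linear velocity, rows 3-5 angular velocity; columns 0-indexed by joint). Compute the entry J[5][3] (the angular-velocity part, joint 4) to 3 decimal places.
axis z_3 = (0.0000,0.0000,1.0000); lever o_n−o_3 = (2.8660,2.9641,2.0000)
cross product → J_v[:, 3] = (-2.9641,2.8660,0.0000)
J_ω[:, 3] = z_3
entry J[5][3] = 1.0000

1.000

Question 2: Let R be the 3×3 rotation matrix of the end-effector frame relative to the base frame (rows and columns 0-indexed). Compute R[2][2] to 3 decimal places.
End-effector z-axis (col 2 of R) = (-0.6124,0.3536,0.7071)
R[2][2] = 0.7071

0.707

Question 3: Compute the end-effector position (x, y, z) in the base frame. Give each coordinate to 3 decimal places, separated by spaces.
after link 1: o_1 = (0.0000, 0.0000, 3.0000)
after link 2: o_2 = (-2.5981, 1.5000, 3.0000)
after link 3: o_3 = (-2.3301, 5.9641, 3.0000)
after link 4: o_4 = (-1.4641, 5.4641, 5.0000)
after link 5: o_5 = (0.5359, 8.9282, 5.0000)

0.536 8.928 5.000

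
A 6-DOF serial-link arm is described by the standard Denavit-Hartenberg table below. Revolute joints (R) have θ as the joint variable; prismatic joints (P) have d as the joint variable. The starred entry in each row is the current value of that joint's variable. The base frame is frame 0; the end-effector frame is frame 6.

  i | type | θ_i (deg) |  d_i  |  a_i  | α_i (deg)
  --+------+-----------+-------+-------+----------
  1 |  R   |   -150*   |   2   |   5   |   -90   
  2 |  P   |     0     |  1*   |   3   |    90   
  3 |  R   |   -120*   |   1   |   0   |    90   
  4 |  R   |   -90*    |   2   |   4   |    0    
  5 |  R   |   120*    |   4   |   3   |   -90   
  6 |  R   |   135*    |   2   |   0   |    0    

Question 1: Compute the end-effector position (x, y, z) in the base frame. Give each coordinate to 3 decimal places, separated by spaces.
after link 1: o_1 = (-4.3301, -2.5000, 2.0000)
after link 2: o_2 = (-6.4282, -4.8660, 2.0000)
after link 3: o_3 = (-6.4282, -4.8660, 3.0000)
after link 4: o_4 = (-4.4282, -4.8660, -1.0000)
after link 5: o_5 = (-0.4282, -2.2679, 0.5000)
after link 6: o_6 = (-0.4282, -3.2679, 2.2321)

-0.428 -3.268 2.232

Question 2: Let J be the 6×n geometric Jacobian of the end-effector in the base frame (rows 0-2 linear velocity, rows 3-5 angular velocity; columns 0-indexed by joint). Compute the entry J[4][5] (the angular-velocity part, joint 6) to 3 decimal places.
axis z_5 = (0.0000,-0.5000,0.8660); lever o_n−o_5 = (0.0000,-1.0000,1.7321)
cross product → J_v[:, 5] = (0.0000,-0.0000,-0.0000)
J_ω[:, 5] = z_5
entry J[4][5] = -0.5000

-0.500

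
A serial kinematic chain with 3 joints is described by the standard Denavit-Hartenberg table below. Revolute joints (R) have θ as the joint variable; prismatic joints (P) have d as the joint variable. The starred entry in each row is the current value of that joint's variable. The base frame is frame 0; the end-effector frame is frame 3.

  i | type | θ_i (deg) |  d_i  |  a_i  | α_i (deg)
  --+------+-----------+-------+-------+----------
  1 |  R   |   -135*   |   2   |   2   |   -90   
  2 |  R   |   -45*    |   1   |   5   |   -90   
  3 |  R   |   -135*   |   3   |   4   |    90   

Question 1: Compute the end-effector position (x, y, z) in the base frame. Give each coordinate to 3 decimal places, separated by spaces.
after link 1: o_1 = (-1.4142, -1.4142, 2.0000)
after link 2: o_2 = (-3.2071, -4.6213, 5.5355)
after link 3: o_3 = (-1.2929, -6.7071, 1.4142)

-1.293 -6.707 1.414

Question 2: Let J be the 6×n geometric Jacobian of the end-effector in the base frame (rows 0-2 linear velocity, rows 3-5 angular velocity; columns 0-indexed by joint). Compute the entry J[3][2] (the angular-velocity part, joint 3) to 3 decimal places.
axis z_2 = (-0.5000,-0.5000,-0.7071); lever o_n−o_2 = (1.9142,-2.0858,-4.1213)
cross product → J_v[:, 2] = (0.5858,-3.4142,2.0000)
J_ω[:, 2] = z_2
entry J[3][2] = -0.5000

-0.500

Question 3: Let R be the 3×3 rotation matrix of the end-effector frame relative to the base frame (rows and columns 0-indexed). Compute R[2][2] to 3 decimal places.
End-effector z-axis (col 2 of R) = (-0.1464,0.8536,-0.5000)
R[2][2] = -0.5000

-0.500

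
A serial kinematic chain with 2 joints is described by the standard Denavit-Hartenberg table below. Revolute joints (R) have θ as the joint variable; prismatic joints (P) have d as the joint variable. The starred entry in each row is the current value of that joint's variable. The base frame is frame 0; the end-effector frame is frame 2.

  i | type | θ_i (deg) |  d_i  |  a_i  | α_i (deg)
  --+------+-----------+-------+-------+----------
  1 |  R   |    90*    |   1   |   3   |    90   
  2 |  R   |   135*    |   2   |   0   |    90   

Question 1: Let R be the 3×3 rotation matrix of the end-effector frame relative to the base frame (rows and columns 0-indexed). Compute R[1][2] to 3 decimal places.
0.707

End-effector z-axis (col 2 of R) = (0.0000,0.7071,0.7071)
R[1][2] = 0.7071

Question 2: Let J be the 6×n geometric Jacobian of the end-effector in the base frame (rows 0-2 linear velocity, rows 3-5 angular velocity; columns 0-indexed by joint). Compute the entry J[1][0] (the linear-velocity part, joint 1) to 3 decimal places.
2.000

axis z_0 = ẑ; lever o_n−o_0 = (2.0000,3.0000,1.0000)
cross product → J_v[:, 0] = (-3.0000,2.0000,0.0000)
J_ω[:, 0] = z_0
entry J[1][0] = 2.0000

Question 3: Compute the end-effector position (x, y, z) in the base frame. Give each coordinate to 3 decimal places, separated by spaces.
after link 1: o_1 = (0.0000, 3.0000, 1.0000)
after link 2: o_2 = (2.0000, 3.0000, 1.0000)

2.000 3.000 1.000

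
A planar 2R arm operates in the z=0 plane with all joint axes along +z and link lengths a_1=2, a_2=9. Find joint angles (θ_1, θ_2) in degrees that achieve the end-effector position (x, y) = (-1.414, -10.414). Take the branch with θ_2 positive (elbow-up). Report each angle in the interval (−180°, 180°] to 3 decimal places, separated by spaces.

cos θ_2 = (110.4508−2²−9²)/(2·2·9) = 0.7070; θ_2 = 45.0114° (elbow-up)
β = atan2(-10.4140,-1.4140) = -97.7323°; ψ = atan2(6.3652,8.3627) = 37.2764°
θ_1 = β − ψ = -135.0087°

-135.009 45.011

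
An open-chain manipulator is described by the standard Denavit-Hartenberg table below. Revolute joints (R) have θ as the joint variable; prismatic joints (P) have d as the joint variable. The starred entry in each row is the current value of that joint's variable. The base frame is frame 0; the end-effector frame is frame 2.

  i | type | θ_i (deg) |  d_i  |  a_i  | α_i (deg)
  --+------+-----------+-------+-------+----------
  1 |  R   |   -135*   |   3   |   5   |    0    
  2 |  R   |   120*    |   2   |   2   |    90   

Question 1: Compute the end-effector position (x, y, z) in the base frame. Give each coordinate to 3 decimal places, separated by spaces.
after link 1: o_1 = (-3.5355, -3.5355, 3.0000)
after link 2: o_2 = (-1.6037, -4.0532, 5.0000)

-1.604 -4.053 5.000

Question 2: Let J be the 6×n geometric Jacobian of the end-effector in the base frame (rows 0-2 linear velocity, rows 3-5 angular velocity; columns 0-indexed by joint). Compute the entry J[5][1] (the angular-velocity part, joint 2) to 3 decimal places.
axis z_1 = (0.0000,0.0000,1.0000); lever o_n−o_1 = (1.9319,-0.5176,2.0000)
cross product → J_v[:, 1] = (0.5176,1.9319,-0.0000)
J_ω[:, 1] = z_1
entry J[5][1] = 1.0000

1.000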